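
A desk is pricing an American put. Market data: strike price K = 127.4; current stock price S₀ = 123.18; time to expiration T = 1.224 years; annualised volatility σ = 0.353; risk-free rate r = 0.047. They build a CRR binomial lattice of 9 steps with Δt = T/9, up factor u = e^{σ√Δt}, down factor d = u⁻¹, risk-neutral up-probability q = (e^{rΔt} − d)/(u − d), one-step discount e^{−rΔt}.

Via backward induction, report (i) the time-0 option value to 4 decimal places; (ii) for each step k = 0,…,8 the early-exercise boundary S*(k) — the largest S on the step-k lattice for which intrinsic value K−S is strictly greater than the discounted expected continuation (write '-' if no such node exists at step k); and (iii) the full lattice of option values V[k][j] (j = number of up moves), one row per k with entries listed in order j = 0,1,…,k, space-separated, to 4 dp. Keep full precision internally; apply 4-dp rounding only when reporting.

Δt=0.13600  u=1.13903  d=0.87794  q=0.49206  discount=0.99363
step 9 (expiry): payoffs max(K−S,0) = 89.2309 77.8795 63.1522 44.0451 19.2557 0.0000 0.0000 0.0000 0.0000 0.0000
step 8: (k=8,j=0): S=43.4759, (K−S)⁺=83.9241, hold=83.1123 ⇒ V=83.9241 exercise | (k=8,j=1): S=56.4055, (K−S)⁺=70.9945, hold=70.1827 ⇒ V=70.9945 exercise | (k=8,j=2): S=73.1803, (K−S)⁺=54.2197, hold=53.4079 ⇒ V=54.2197 exercise | (k=8,j=3): S=94.9440, (K−S)⁺=32.4560, hold=31.6443 ⇒ V=32.4560 exercise | (k=8,j=4): S=123.1800, (K−S)⁺=4.2200, hold=9.7184 ⇒ V=9.7184 continue | (k=8,j=5): S=159.8134, (K−S)⁺=0.0000, hold=0.0000 ⇒ V=0.0000 continue | (k=8,j=6): S=207.3414, (K−S)⁺=0.0000, hold=0.0000 ⇒ V=0.0000 continue | (k=8,j=7): S=269.0041, (K−S)⁺=0.0000, hold=0.0000 ⇒ V=0.0000 continue | (k=8,j=8): S=349.0051, (K−S)⁺=0.0000, hold=0.0000 ⇒ V=0.0000 continue  boundary S*=94.9440
step 7: (k=7,j=0): S=49.5205, (K−S)⁺=77.8795, hold=77.0677 ⇒ V=77.8795 exercise | (k=7,j=1): S=64.2478, (K−S)⁺=63.1522, hold=62.3405 ⇒ V=63.1522 exercise | (k=7,j=2): S=83.3549, (K−S)⁺=44.0451, hold=43.2334 ⇒ V=44.0451 exercise | (k=7,j=3): S=108.1443, (K−S)⁺=19.2557, hold=21.1322 ⇒ V=21.1322 continue | (k=7,j=4): S=140.3061, (K−S)⁺=0.0000, hold=4.9049 ⇒ V=4.9049 continue | (k=7,j=5): S=182.0327, (K−S)⁺=0.0000, hold=0.0000 ⇒ V=0.0000 continue | (k=7,j=6): S=236.1687, (K−S)⁺=0.0000, hold=0.0000 ⇒ V=0.0000 continue | (k=7,j=7): S=306.4046, (K−S)⁺=0.0000, hold=0.0000 ⇒ V=0.0000 continue  boundary S*=83.3549
step 6: (k=6,j=0): S=56.4055, (K−S)⁺=70.9945, hold=70.1827 ⇒ V=70.9945 exercise | (k=6,j=1): S=73.1803, (K−S)⁺=54.2197, hold=53.4079 ⇒ V=54.2197 exercise | (k=6,j=2): S=94.9440, (K−S)⁺=32.4560, hold=32.5618 ⇒ V=32.5618 continue | (k=6,j=3): S=123.1800, (K−S)⁺=4.2200, hold=13.0636 ⇒ V=13.0636 continue | (k=6,j=4): S=159.8134, (K−S)⁺=0.0000, hold=2.4755 ⇒ V=2.4755 continue | (k=6,j=5): S=207.3414, (K−S)⁺=0.0000, hold=0.0000 ⇒ V=0.0000 continue | (k=6,j=6): S=269.0041, (K−S)⁺=0.0000, hold=0.0000 ⇒ V=0.0000 continue  boundary S*=73.1803
step 5: (k=5,j=0): S=64.2478, (K−S)⁺=63.1522, hold=62.3405 ⇒ V=63.1522 exercise | (k=5,j=1): S=83.3549, (K−S)⁺=44.0451, hold=43.2851 ⇒ V=44.0451 exercise | (k=5,j=2): S=108.1443, (K−S)⁺=19.2557, hold=22.8212 ⇒ V=22.8212 continue | (k=5,j=3): S=140.3061, (K−S)⁺=0.0000, hold=7.8036 ⇒ V=7.8036 continue | (k=5,j=4): S=182.0327, (K−S)⁺=0.0000, hold=1.2494 ⇒ V=1.2494 continue | (k=5,j=5): S=236.1687, (K−S)⁺=0.0000, hold=0.0000 ⇒ V=0.0000 continue  boundary S*=83.3549
step 4: (k=4,j=0): S=73.1803, (K−S)⁺=54.2197, hold=53.4079 ⇒ V=54.2197 exercise | (k=4,j=1): S=94.9440, (K−S)⁺=32.4560, hold=33.3876 ⇒ V=33.3876 continue | (k=4,j=2): S=123.1800, (K−S)⁺=4.2200, hold=15.3333 ⇒ V=15.3333 continue | (k=4,j=3): S=159.8134, (K−S)⁺=0.0000, hold=4.5494 ⇒ V=4.5494 continue | (k=4,j=4): S=207.3414, (K−S)⁺=0.0000, hold=0.6306 ⇒ V=0.6306 continue  boundary S*=73.1803
step 3: (k=3,j=0): S=83.3549, (K−S)⁺=44.0451, hold=43.6889 ⇒ V=44.0451 exercise | (k=3,j=1): S=108.1443, (K−S)⁺=19.2557, hold=24.3476 ⇒ V=24.3476 continue | (k=3,j=2): S=140.3061, (K−S)⁺=0.0000, hold=9.9631 ⇒ V=9.9631 continue | (k=3,j=3): S=182.0327, (K−S)⁺=0.0000, hold=2.6044 ⇒ V=2.6044 continue  boundary S*=83.3549
step 2: (k=2,j=0): S=94.9440, (K−S)⁺=32.4560, hold=34.1339 ⇒ V=34.1339 continue | (k=2,j=1): S=123.1800, (K−S)⁺=4.2200, hold=17.1595 ⇒ V=17.1595 continue | (k=2,j=2): S=159.8134, (K−S)⁺=0.0000, hold=6.3017 ⇒ V=6.3017 continue  boundary S*=-
step 1: (k=1,j=0): S=108.1443, (K−S)⁺=19.2557, hold=25.6172 ⇒ V=25.6172 continue | (k=1,j=1): S=140.3061, (K−S)⁺=0.0000, hold=11.7415 ⇒ V=11.7415 continue  boundary S*=-
step 0: (k=0,j=0): S=123.1800, (K−S)⁺=4.2200, hold=18.6698 ⇒ V=18.6698 continue  boundary S*=-

price = 18.6698
boundary = - - - 83.3549 73.1803 83.3549 73.1803 83.3549 94.9440
tree:
18.6698
25.6172 11.7415
34.1339 17.1595 6.3017
44.0451 24.3476 9.9631 2.6044
54.2197 33.3876 15.3333 4.5494 0.6306
63.1522 44.0451 22.8212 7.8036 1.2494 0.0000
70.9945 54.2197 32.5618 13.0636 2.4755 0.0000 0.0000
77.8795 63.1522 44.0451 21.1322 4.9049 0.0000 0.0000 0.0000
83.9241 70.9945 54.2197 32.4560 9.7184 0.0000 0.0000 0.0000 0.0000
89.2309 77.8795 63.1522 44.0451 19.2557 0.0000 0.0000 0.0000 0.0000 0.0000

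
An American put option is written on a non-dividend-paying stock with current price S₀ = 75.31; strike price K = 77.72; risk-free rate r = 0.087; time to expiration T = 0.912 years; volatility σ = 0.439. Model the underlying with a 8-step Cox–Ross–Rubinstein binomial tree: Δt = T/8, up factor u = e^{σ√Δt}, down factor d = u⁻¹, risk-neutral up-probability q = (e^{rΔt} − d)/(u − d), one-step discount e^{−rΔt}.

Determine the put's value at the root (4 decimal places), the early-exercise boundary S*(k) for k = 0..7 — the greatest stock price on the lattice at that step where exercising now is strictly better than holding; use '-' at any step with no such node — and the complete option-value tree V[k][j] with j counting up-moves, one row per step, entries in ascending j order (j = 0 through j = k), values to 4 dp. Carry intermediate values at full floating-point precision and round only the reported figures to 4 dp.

price = 11.3353
boundary = - - - 48.2764 55.9896 48.2764 55.9896 64.9352
tree:
11.3353
16.1059 6.7252
22.1690 10.2809 3.2546
29.4436 15.2372 5.4613 1.0823
36.0942 21.7304 8.9587 2.0243 0.1488
41.8287 29.4436 14.2567 3.7662 0.2986 0.0000
46.7731 36.0942 21.7304 6.9641 0.5989 0.0000 0.0000
51.0364 41.8287 29.4436 12.7848 1.2014 0.0000 0.0000 0.0000
54.7124 46.7731 36.0942 21.7304 2.4100 0.0000 0.0000 0.0000 0.0000

Δt=0.11400, u=1.15977, d=0.86224, q=0.49651, disc=e^(-rΔt)=0.99013
k=8 terminal: V=max(K-S,0) → 54.7124 46.7731 36.0942 21.7304 2.4100 0.0000 0.0000 0.0000 0.0000
k=7: j=0 S=26.6836 intr=51.0364 cont=50.2694 V=51.0364[EX]; j=1 S=35.8913 intr=41.8287 cont=41.0617 V=41.8287[EX]; j=2 S=48.2764 intr=29.4436 cont=28.6766 V=29.4436[EX]; j=3 S=64.9352 intr=12.7848 cont=12.0178 V=12.7848[EX]; j=4 S=87.3424 intr=0.0000 cont=1.2014 V=1.2014[hold]; j=5 S=117.4818 intr=0.0000 cont=0.0000 V=0.0000[hold]; j=6 S=158.0214 intr=0.0000 cont=0.0000 V=0.0000[hold]; j=7 S=212.5500 intr=0.0000 cont=0.0000 V=0.0000[hold]  S*(7)=64.9352
k=6: j=0 S=30.9469 intr=46.7731 cont=46.0061 V=46.7731[EX]; j=1 S=41.6258 intr=36.0942 cont=35.3272 V=36.0942[EX]; j=2 S=55.9896 intr=21.7304 cont=20.9634 V=21.7304[EX]; j=3 S=75.3100 intr=2.4100 cont=6.9641 V=6.9641[hold]; j=4 S=101.2973 intr=0.0000 cont=0.5989 V=0.5989[hold]; j=5 S=136.2521 intr=0.0000 cont=0.0000 V=0.0000[hold]; j=6 S=183.2688 intr=0.0000 cont=0.0000 V=0.0000[hold]  S*(6)=55.9896
k=5: j=0 S=35.8913 intr=41.8287 cont=41.0617 V=41.8287[EX]; j=1 S=48.2764 intr=29.4436 cont=28.6766 V=29.4436[EX]; j=2 S=64.9352 intr=12.7848 cont=14.2567 V=14.2567[hold]; j=3 S=87.3424 intr=0.0000 cont=3.7662 V=3.7662[hold]; j=4 S=117.4818 intr=0.0000 cont=0.2986 V=0.2986[hold]; j=5 S=158.0214 intr=0.0000 cont=0.0000 V=0.0000[hold]  S*(5)=48.2764
k=4: j=0 S=41.6258 intr=36.0942 cont=35.3272 V=36.0942[EX]; j=1 S=55.9896 intr=21.7304 cont=21.6870 V=21.7304[EX]; j=2 S=75.3100 intr=2.4100 cont=8.9587 V=8.9587[hold]; j=3 S=101.2973 intr=0.0000 cont=2.0243 V=2.0243[hold]; j=4 S=136.2521 intr=0.0000 cont=0.1488 V=0.1488[hold]  S*(4)=55.9896
k=3: j=0 S=48.2764 intr=29.4436 cont=28.6766 V=29.4436[EX]; j=1 S=64.9352 intr=12.7848 cont=15.2372 V=15.2372[hold]; j=2 S=87.3424 intr=0.0000 cont=5.4613 V=5.4613[hold]; j=3 S=117.4818 intr=0.0000 cont=1.0823 V=1.0823[hold]  S*(3)=48.2764
k=2: j=0 S=55.9896 intr=21.7304 cont=22.1690 V=22.1690[hold]; j=1 S=75.3100 intr=2.4100 cont=10.2809 V=10.2809[hold]; j=2 S=101.2973 intr=0.0000 cont=3.2546 V=3.2546[hold]  S*(2)=-
k=1: j=0 S=64.9352 intr=12.7848 cont=16.1059 V=16.1059[hold]; j=1 S=87.3424 intr=0.0000 cont=6.7252 V=6.7252[hold]  S*(1)=-
k=0: j=0 S=75.3100 intr=2.4100 cont=11.3353 V=11.3353[hold]  S*(0)=-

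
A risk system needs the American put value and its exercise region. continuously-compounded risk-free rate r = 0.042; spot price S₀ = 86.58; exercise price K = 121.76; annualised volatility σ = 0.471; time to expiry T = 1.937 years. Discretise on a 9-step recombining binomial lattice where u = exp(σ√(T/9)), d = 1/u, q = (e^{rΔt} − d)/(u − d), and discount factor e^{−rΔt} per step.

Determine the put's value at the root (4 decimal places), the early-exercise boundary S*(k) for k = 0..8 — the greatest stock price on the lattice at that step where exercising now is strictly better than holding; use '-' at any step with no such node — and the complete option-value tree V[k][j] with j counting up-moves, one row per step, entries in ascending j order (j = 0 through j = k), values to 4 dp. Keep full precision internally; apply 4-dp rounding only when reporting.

params: Δt=0.21522 u=1.24422 d=0.80372 q=0.46620 e^(-rΔt)=0.99100
t_9 payoffs: 109.6442 103.0038 92.7240 76.8101 52.1741 14.0357 0.0000 0.0000 0.0000 0.0000
t_8: node(8,0) S=15.0747 payoff=106.6853 vs cont=105.5897 → 106.6853 [stop]  node(8,1) S=23.3368 payoff=98.4232 vs cont=97.3276 → 98.4232 [stop]  node(8,2) S=36.1271 payoff=85.6329 vs cont=84.5373 → 85.6329 [stop]  node(8,3) S=55.9275 payoff=65.8325 vs cont=64.7369 → 65.8325 [stop]  node(8,4) S=86.5800 payoff=35.1800 vs cont=34.0843 → 35.1800 [stop]  node(8,5) S=134.0325 payoff=0.0000 vs cont=7.4248 → 7.4248 [wait]  node(8,6) S=207.4925 payoff=0.0000 vs cont=0.0000 → 0.0000 [wait]  node(8,7) S=321.2142 payoff=0.0000 vs cont=0.0000 → 0.0000 [wait]  node(8,8) S=497.2641 payoff=0.0000 vs cont=0.0000 → 0.0000 [wait]  ⇒ S*(8)=86.5800
t_7: node(7,0) S=18.7562 payoff=103.0038 vs cont=101.9082 → 103.0038 [stop]  node(7,1) S=29.0360 payoff=92.7240 vs cont=91.6283 → 92.7240 [stop]  node(7,2) S=44.9499 payoff=76.8101 vs cont=75.7144 → 76.8101 [stop]  node(7,3) S=69.5859 payoff=52.1741 vs cont=51.0784 → 52.1741 [stop]  node(7,4) S=107.7243 payoff=14.0357 vs cont=22.0403 → 22.0403 [wait]  node(7,5) S=166.7655 payoff=0.0000 vs cont=3.9277 → 3.9277 [wait]  node(7,6) S=258.1657 payoff=0.0000 vs cont=0.0000 → 0.0000 [wait]  node(7,7) S=399.6602 payoff=0.0000 vs cont=0.0000 → 0.0000 [wait]  ⇒ S*(7)=69.5859
t_6: node(6,0) S=23.3368 payoff=98.4232 vs cont=97.3276 → 98.4232 [stop]  node(6,1) S=36.1271 payoff=85.6329 vs cont=84.5373 → 85.6329 [stop]  node(6,2) S=55.9275 payoff=65.8325 vs cont=64.7369 → 65.8325 [stop]  node(6,3) S=86.5800 payoff=35.1800 vs cont=37.7825 → 37.7825 [wait]  node(6,4) S=134.0325 payoff=0.0000 vs cont=13.4738 → 13.4738 [wait]  node(6,5) S=207.4925 payoff=0.0000 vs cont=2.0777 → 2.0777 [wait]  node(6,6) S=321.2142 payoff=0.0000 vs cont=0.0000 → 0.0000 [wait]  ⇒ S*(6)=55.9275
t_5: node(5,0) S=29.0360 payoff=92.7240 vs cont=91.6283 → 92.7240 [stop]  node(5,1) S=44.9499 payoff=76.8101 vs cont=75.7144 → 76.8101 [stop]  node(5,2) S=69.5859 payoff=52.1741 vs cont=52.2808 → 52.2808 [wait]  node(5,3) S=107.7243 payoff=14.0357 vs cont=26.2117 → 26.2117 [wait]  node(5,4) S=166.7655 payoff=0.0000 vs cont=8.0875 → 8.0875 [wait]  node(5,5) S=258.1657 payoff=0.0000 vs cont=1.0991 → 1.0991 [wait]  ⇒ S*(5)=44.9499
t_4: node(4,0) S=36.1271 payoff=85.6329 vs cont=84.5373 → 85.6329 [stop]  node(4,1) S=55.9275 payoff=65.8325 vs cont=64.7862 → 65.8325 [stop]  node(4,2) S=86.5800 payoff=35.1800 vs cont=39.7662 → 39.7662 [wait]  node(4,3) S=134.0325 payoff=0.0000 vs cont=17.6023 → 17.6023 [wait]  node(4,4) S=207.4925 payoff=0.0000 vs cont=4.7860 → 4.7860 [wait]  ⇒ S*(4)=55.9275
t_3: node(3,0) S=44.9499 payoff=76.8101 vs cont=75.7144 → 76.8101 [stop]  node(3,1) S=69.5859 payoff=52.1741 vs cont=53.1973 → 53.1973 [wait]  node(3,2) S=107.7243 payoff=14.0357 vs cont=29.1684 → 29.1684 [wait]  node(3,3) S=166.7655 payoff=0.0000 vs cont=11.5227 → 11.5227 [wait]  ⇒ S*(3)=44.9499
t_2: node(2,0) S=55.9275 payoff=65.8325 vs cont=65.2096 → 65.8325 [stop]  node(2,1) S=86.5800 payoff=35.1800 vs cont=41.6171 → 41.6171 [wait]  node(2,2) S=134.0325 payoff=0.0000 vs cont=20.7535 → 20.7535 [wait]  ⇒ S*(2)=55.9275
t_1: node(1,0) S=69.5859 payoff=52.1741 vs cont=54.0524 → 54.0524 [wait]  node(1,1) S=107.7243 payoff=14.0357 vs cont=31.6034 → 31.6034 [wait]  ⇒ S*(1)=-
t_0: node(0,0) S=86.5800 payoff=35.1800 vs cont=43.1944 → 43.1944 [wait]  ⇒ S*(0)=-

price = 43.1944
boundary = - - 55.9275 44.9499 55.9275 44.9499 55.9275 69.5859 86.5800
tree:
43.1944
54.0524 31.6034
65.8325 41.6171 20.7535
76.8101 53.1973 29.1684 11.5227
85.6329 65.8325 39.7662 17.6023 4.7860
92.7240 76.8101 52.2808 26.2117 8.0875 1.0991
98.4232 85.6329 65.8325 37.7825 13.4738 2.0777 0.0000
103.0038 92.7240 76.8101 52.1741 22.0403 3.9277 0.0000 0.0000
106.6853 98.4232 85.6329 65.8325 35.1800 7.4248 0.0000 0.0000 0.0000
109.6442 103.0038 92.7240 76.8101 52.1741 14.0357 0.0000 0.0000 0.0000 0.0000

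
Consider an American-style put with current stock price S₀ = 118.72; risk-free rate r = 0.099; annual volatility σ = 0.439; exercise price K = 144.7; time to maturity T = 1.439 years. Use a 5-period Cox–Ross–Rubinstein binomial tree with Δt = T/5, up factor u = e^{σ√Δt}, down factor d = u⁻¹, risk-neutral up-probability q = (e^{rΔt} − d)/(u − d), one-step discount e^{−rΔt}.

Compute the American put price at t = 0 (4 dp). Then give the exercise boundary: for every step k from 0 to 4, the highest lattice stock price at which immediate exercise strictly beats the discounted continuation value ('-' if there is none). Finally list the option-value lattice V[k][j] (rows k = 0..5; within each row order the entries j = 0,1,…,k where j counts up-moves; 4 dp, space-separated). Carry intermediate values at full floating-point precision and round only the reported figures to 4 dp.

price = 33.3347
boundary = - 93.8087 74.1246 93.8087 118.7200
tree:
33.3347
50.8913 17.8497
70.5754 30.7577 6.0816
86.1292 50.8913 12.5698 0.0000
98.4192 70.5754 25.9800 0.0000 0.0000
108.1304 86.1292 50.8913 0.0000 0.0000 0.0000

Δt=0.28780, u=1.26555, d=0.79017, q=0.50219, disc=e^(-rΔt)=0.97191
k=5 terminal: V=max(K-S,0) → 108.1304 86.1292 50.8913 0.0000 0.0000 0.0000
k=4: j=0 S=46.2808 intr=98.4192 cont=94.3546 V=98.4192[EX]; j=1 S=74.1246 intr=70.5754 cont=66.5108 V=70.5754[EX]; j=2 S=118.7200 intr=25.9800 cont=24.6226 V=25.9800[EX]; j=3 S=190.1453 intr=0.0000 cont=0.0000 V=0.0000[hold]; j=4 S=304.5420 intr=0.0000 cont=0.0000 V=0.0000[hold]  S*(4)=118.7200
k=3: j=0 S=58.5708 intr=86.1292 cont=82.0645 V=86.1292[EX]; j=1 S=93.8087 intr=50.8913 cont=46.8267 V=50.8913[EX]; j=2 S=150.2466 intr=0.0000 cont=12.5698 V=12.5698[hold]; j=3 S=240.6392 intr=0.0000 cont=0.0000 V=0.0000[hold]  S*(3)=93.8087
k=2: j=0 S=74.1246 intr=70.5754 cont=66.5108 V=70.5754[EX]; j=1 S=118.7200 intr=25.9800 cont=30.7577 V=30.7577[hold]; j=2 S=190.1453 intr=0.0000 cont=6.0816 V=6.0816[hold]  S*(2)=74.1246
k=1: j=0 S=93.8087 intr=50.8913 cont=49.1586 V=50.8913[EX]; j=1 S=150.2466 intr=0.0000 cont=17.8497 V=17.8497[hold]  S*(1)=93.8087
k=0: j=0 S=118.7200 intr=25.9800 cont=33.3347 V=33.3347[hold]  S*(0)=-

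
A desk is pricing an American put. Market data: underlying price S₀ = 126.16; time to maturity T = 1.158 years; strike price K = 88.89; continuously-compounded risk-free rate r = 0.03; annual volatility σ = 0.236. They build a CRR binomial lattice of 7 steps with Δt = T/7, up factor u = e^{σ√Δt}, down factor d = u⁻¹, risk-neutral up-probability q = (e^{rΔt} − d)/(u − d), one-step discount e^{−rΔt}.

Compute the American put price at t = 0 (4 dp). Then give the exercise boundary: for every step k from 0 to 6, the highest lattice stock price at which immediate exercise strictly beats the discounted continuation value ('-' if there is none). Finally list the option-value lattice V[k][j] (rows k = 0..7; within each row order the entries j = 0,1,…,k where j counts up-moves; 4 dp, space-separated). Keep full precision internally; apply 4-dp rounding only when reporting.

price = 0.7469
boundary = - - - - - - 70.9250
tree:
0.7469
1.3454 0.1604
2.3885 0.3236 0.0000
4.1611 0.6529 0.0000 0.0000
7.0680 1.3174 0.0000 0.0000 0.0000
11.5823 2.6579 0.0000 0.0000 0.0000 0.0000
17.9650 5.3626 0.0000 0.0000 0.0000 0.0000 0.0000
24.4565 10.8196 0.0000 0.0000 0.0000 0.0000 0.0000 0.0000

params: Δt=0.16543 u=1.10075 d=0.90847 q=0.50190 e^(-rΔt)=0.99505
t_7 payoffs: 24.4565 10.8196 0.0000 0.0000 0.0000 0.0000 0.0000 0.0000
t_6: node(6,0) S=70.9250 payoff=17.9650 vs cont=17.5250 → 17.9650 [stop]  node(6,1) S=85.9356 payoff=2.9544 vs cont=5.3626 → 5.3626 [wait]  node(6,2) S=104.1232 payoff=0.0000 vs cont=0.0000 → 0.0000 [wait]  node(6,3) S=126.1600 payoff=0.0000 vs cont=0.0000 → 0.0000 [wait]  node(6,4) S=152.8607 payoff=0.0000 vs cont=0.0000 → 0.0000 [wait]  node(6,5) S=185.2124 payoff=0.0000 vs cont=0.0000 → 0.0000 [wait]  node(6,6) S=224.4110 payoff=0.0000 vs cont=0.0000 → 0.0000 [wait]  ⇒ S*(6)=70.9250
t_5: node(5,0) S=78.0704 payoff=10.8196 vs cont=11.5823 → 11.5823 [wait]  node(5,1) S=94.5933 payoff=0.0000 vs cont=2.6579 → 2.6579 [wait]  node(5,2) S=114.6132 payoff=0.0000 vs cont=0.0000 → 0.0000 [wait]  node(5,3) S=138.8701 payoff=0.0000 vs cont=0.0000 → 0.0000 [wait]  node(5,4) S=168.2608 payoff=0.0000 vs cont=0.0000 → 0.0000 [wait]  node(5,5) S=203.8718 payoff=0.0000 vs cont=0.0000 → 0.0000 [wait]  ⇒ S*(5)=-
t_4: node(4,0) S=85.9356 payoff=2.9544 vs cont=7.0680 → 7.0680 [wait]  node(4,1) S=104.1232 payoff=0.0000 vs cont=1.3174 → 1.3174 [wait]  node(4,2) S=126.1600 payoff=0.0000 vs cont=0.0000 → 0.0000 [wait]  node(4,3) S=152.8607 payoff=0.0000 vs cont=0.0000 → 0.0000 [wait]  node(4,4) S=185.2124 payoff=0.0000 vs cont=0.0000 → 0.0000 [wait]  ⇒ S*(4)=-
t_3: node(3,0) S=94.5933 payoff=0.0000 vs cont=4.1611 → 4.1611 [wait]  node(3,1) S=114.6132 payoff=0.0000 vs cont=0.6529 → 0.6529 [wait]  node(3,2) S=138.8701 payoff=0.0000 vs cont=0.0000 → 0.0000 [wait]  node(3,3) S=168.2608 payoff=0.0000 vs cont=0.0000 → 0.0000 [wait]  ⇒ S*(3)=-
t_2: node(2,0) S=104.1232 payoff=0.0000 vs cont=2.3885 → 2.3885 [wait]  node(2,1) S=126.1600 payoff=0.0000 vs cont=0.3236 → 0.3236 [wait]  node(2,2) S=152.8607 payoff=0.0000 vs cont=0.0000 → 0.0000 [wait]  ⇒ S*(2)=-
t_1: node(1,0) S=114.6132 payoff=0.0000 vs cont=1.3454 → 1.3454 [wait]  node(1,1) S=138.8701 payoff=0.0000 vs cont=0.1604 → 0.1604 [wait]  ⇒ S*(1)=-
t_0: node(0,0) S=126.1600 payoff=0.0000 vs cont=0.7469 → 0.7469 [wait]  ⇒ S*(0)=-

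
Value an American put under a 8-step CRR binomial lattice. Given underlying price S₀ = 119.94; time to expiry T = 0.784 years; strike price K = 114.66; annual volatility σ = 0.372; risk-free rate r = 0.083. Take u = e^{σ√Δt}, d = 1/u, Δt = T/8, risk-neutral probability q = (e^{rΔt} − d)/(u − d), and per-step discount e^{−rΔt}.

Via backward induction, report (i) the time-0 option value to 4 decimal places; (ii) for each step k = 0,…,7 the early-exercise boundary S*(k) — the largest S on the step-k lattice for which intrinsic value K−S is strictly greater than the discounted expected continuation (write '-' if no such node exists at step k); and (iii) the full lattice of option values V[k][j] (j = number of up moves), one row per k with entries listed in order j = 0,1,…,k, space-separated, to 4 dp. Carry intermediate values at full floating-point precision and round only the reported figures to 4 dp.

Δt=0.09800, u=1.12351, d=0.89007, q=0.50591, disc=e^(-rΔt)=0.99190
k=8 terminal: V=max(K-S,0) → 67.4146 55.0237 39.3831 19.6404 0.0000 0.0000 0.0000 0.0000 0.0000
k=7: j=0 S=53.0806 intr=61.5794 cont=60.6506 V=61.5794[EX]; j=1 S=67.0018 intr=47.6582 cont=46.7293 V=47.6582[EX]; j=2 S=84.5741 intr=30.0859 cont=29.1570 V=30.0859[EX]; j=3 S=106.7551 intr=7.9049 cont=9.6256 V=9.6256[hold]; j=4 S=134.7533 intr=0.0000 cont=0.0000 V=0.0000[hold]; j=5 S=170.0946 intr=0.0000 cont=0.0000 V=0.0000[hold]; j=6 S=214.7047 intr=0.0000 cont=0.0000 V=0.0000[hold]; j=7 S=271.0146 intr=0.0000 cont=0.0000 V=0.0000[hold]  S*(7)=84.5741
k=6: j=0 S=59.6363 intr=55.0237 cont=54.0948 V=55.0237[EX]; j=1 S=75.2769 intr=39.3831 cont=38.4542 V=39.3831[EX]; j=2 S=95.0196 intr=19.6404 cont=19.5750 V=19.6404[EX]; j=3 S=119.9400 intr=0.0000 cont=4.7174 V=4.7174[hold]; j=4 S=151.3962 intr=0.0000 cont=0.0000 V=0.0000[hold]; j=5 S=191.1024 intr=0.0000 cont=0.0000 V=0.0000[hold]; j=6 S=241.2221 intr=0.0000 cont=0.0000 V=0.0000[hold]  S*(6)=95.0196
k=5: j=0 S=67.0018 intr=47.6582 cont=46.7293 V=47.6582[EX]; j=1 S=84.5741 intr=30.0859 cont=29.1570 V=30.0859[EX]; j=2 S=106.7551 intr=7.9049 cont=11.9928 V=11.9928[hold]; j=3 S=134.7533 intr=0.0000 cont=2.3120 V=2.3120[hold]; j=4 S=170.0946 intr=0.0000 cont=0.0000 V=0.0000[hold]; j=5 S=214.7047 intr=0.0000 cont=0.0000 V=0.0000[hold]  S*(5)=84.5741
k=4: j=0 S=75.2769 intr=39.3831 cont=38.4542 V=39.3831[EX]; j=1 S=95.0196 intr=19.6404 cont=20.7629 V=20.7629[hold]; j=2 S=119.9400 intr=0.0000 cont=7.0378 V=7.0378[hold]; j=3 S=151.3962 intr=0.0000 cont=1.1331 V=1.1331[hold]; j=4 S=191.1024 intr=0.0000 cont=0.0000 V=0.0000[hold]  S*(4)=75.2769
k=3: j=0 S=84.5741 intr=30.0859 cont=29.7203 V=30.0859[EX]; j=1 S=106.7551 intr=7.9049 cont=13.7073 V=13.7073[hold]; j=2 S=134.7533 intr=0.0000 cont=4.0177 V=4.0177[hold]; j=3 S=170.0946 intr=0.0000 cont=0.5553 V=0.5553[hold]  S*(3)=84.5741
k=2: j=0 S=95.0196 intr=19.6404 cont=21.6233 V=21.6233[hold]; j=1 S=119.9400 intr=0.0000 cont=8.7340 V=8.7340[hold]; j=2 S=151.3962 intr=0.0000 cont=2.2477 V=2.2477[hold]  S*(2)=-
k=1: j=0 S=106.7551 intr=7.9049 cont=14.9801 V=14.9801[hold]; j=1 S=134.7533 intr=0.0000 cont=5.4084 V=5.4084[hold]  S*(1)=-
k=0: j=0 S=119.9400 intr=0.0000 cont=10.0556 V=10.0556[hold]  S*(0)=-

price = 10.0556
boundary = - - - 84.5741 75.2769 84.5741 95.0196 84.5741
tree:
10.0556
14.9801 5.4084
21.6233 8.7340 2.2477
30.0859 13.7073 4.0177 0.5553
39.3831 20.7629 7.0378 1.1331 0.0000
47.6582 30.0859 11.9928 2.3120 0.0000 0.0000
55.0237 39.3831 19.6404 4.7174 0.0000 0.0000 0.0000
61.5794 47.6582 30.0859 9.6256 0.0000 0.0000 0.0000 0.0000
67.4146 55.0237 39.3831 19.6404 0.0000 0.0000 0.0000 0.0000 0.0000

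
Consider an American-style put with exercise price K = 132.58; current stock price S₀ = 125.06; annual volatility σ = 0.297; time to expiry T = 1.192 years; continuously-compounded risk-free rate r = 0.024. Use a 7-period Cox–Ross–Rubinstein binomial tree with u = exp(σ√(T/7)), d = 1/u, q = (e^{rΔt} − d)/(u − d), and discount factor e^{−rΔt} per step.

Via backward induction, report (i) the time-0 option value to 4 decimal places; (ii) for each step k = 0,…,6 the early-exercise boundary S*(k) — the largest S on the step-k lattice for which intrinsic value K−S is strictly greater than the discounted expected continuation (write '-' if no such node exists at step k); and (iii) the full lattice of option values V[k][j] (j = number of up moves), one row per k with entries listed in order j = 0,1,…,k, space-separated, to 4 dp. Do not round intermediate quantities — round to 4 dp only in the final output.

price = 19.0222
boundary = - - - 86.5841 76.5969 86.5841 97.8735
tree:
19.0222
26.4784 11.2988
35.5936 17.0637 5.2985
45.9959 24.8947 8.9274 1.5062
55.9831 34.7740 14.6586 2.9427 0.0000
64.8182 45.9959 23.2016 5.7492 0.0000 0.0000
72.6343 55.9831 34.7065 11.2324 0.0000 0.0000 0.0000
79.5488 64.8182 45.9959 21.9452 0.0000 0.0000 0.0000 0.0000

params: Δt=0.17029 u=1.13039 d=0.88465 q=0.48606 e^(-rΔt)=0.99592
t_7 payoffs: 79.5488 64.8182 45.9959 21.9452 0.0000 0.0000 0.0000 0.0000
t_6: node(6,0) S=59.9457 payoff=72.6343 vs cont=72.0936 → 72.6343 [stop]  node(6,1) S=76.5969 payoff=55.9831 vs cont=55.4423 → 55.9831 [stop]  node(6,2) S=97.8735 payoff=34.7065 vs cont=34.1658 → 34.7065 [stop]  node(6,3) S=125.0600 payoff=7.5200 vs cont=11.2324 → 11.2324 [wait]  node(6,4) S=159.7982 payoff=0.0000 vs cont=0.0000 → 0.0000 [wait]  node(6,5) S=204.1857 payoff=0.0000 vs cont=0.0000 → 0.0000 [wait]  node(6,6) S=260.9029 payoff=0.0000 vs cont=0.0000 → 0.0000 [wait]  ⇒ S*(6)=97.8735
t_5: node(5,0) S=67.7618 payoff=64.8182 vs cont=64.2775 → 64.8182 [stop]  node(5,1) S=86.5841 payoff=45.9959 vs cont=45.4552 → 45.9959 [stop]  node(5,2) S=110.6348 payoff=21.9452 vs cont=23.2016 → 23.2016 [wait]  node(5,3) S=141.3661 payoff=0.0000 vs cont=5.7492 → 5.7492 [wait]  node(5,4) S=180.6336 payoff=0.0000 vs cont=0.0000 → 0.0000 [wait]  node(5,5) S=230.8087 payoff=0.0000 vs cont=0.0000 → 0.0000 [wait]  ⇒ S*(5)=86.5841
t_4: node(4,0) S=76.5969 payoff=55.9831 vs cont=55.4423 → 55.9831 [stop]  node(4,1) S=97.8735 payoff=34.7065 vs cont=34.7740 → 34.7740 [wait]  node(4,2) S=125.0600 payoff=7.5200 vs cont=14.6586 → 14.6586 [wait]  node(4,3) S=159.7982 payoff=0.0000 vs cont=2.9427 → 2.9427 [wait]  node(4,4) S=204.1857 payoff=0.0000 vs cont=0.0000 → 0.0000 [wait]  ⇒ S*(4)=76.5969
t_3: node(3,0) S=86.5841 payoff=45.9959 vs cont=45.4878 → 45.9959 [stop]  node(3,1) S=110.6348 payoff=21.9452 vs cont=24.8947 → 24.8947 [wait]  node(3,2) S=141.3661 payoff=0.0000 vs cont=8.9274 → 8.9274 [wait]  node(3,3) S=180.6336 payoff=0.0000 vs cont=1.5062 → 1.5062 [wait]  ⇒ S*(3)=86.5841
t_2: node(2,0) S=97.8735 payoff=34.7065 vs cont=35.5936 → 35.5936 [wait]  node(2,1) S=125.0600 payoff=7.5200 vs cont=17.0637 → 17.0637 [wait]  node(2,2) S=159.7982 payoff=0.0000 vs cont=5.2985 → 5.2985 [wait]  ⇒ S*(2)=-
t_1: node(1,0) S=110.6348 payoff=21.9452 vs cont=26.4784 → 26.4784 [wait]  node(1,1) S=141.3661 payoff=0.0000 vs cont=11.2988 → 11.2988 [wait]  ⇒ S*(1)=-
t_0: node(0,0) S=125.0600 payoff=7.5200 vs cont=19.0222 → 19.0222 [wait]  ⇒ S*(0)=-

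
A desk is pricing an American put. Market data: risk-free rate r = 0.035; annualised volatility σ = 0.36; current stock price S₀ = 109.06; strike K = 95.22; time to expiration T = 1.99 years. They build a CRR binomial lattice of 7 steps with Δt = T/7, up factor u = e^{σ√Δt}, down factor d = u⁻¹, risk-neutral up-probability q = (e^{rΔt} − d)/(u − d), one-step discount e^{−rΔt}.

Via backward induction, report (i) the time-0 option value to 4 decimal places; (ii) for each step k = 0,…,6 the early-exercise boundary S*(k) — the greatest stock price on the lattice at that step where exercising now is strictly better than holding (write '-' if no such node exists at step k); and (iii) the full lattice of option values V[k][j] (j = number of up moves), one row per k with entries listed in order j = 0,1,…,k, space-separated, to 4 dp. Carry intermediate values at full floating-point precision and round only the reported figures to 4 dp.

price = 11.8915
boundary = - - - - 50.6081 61.3171 74.2922
tree:
11.8915
17.4457 6.0761
24.8315 9.7464 2.1958
34.0556 15.2797 3.9088 0.3714
44.6119 23.2423 6.9055 0.7187 0.0000
53.4505 33.9029 12.0889 1.3907 0.0000 0.0000
60.7455 44.6119 20.9278 2.6910 0.0000 0.0000 0.0000
66.7664 53.4505 33.9029 5.2072 0.0000 0.0000 0.0000 0.0000

Δt=0.28429, u=1.21161, d=0.82535, q=0.47805, disc=e^(-rΔt)=0.99010
k=7 terminal: V=max(K-S,0) → 66.7664 53.4505 33.9029 5.2072 0.0000 0.0000 0.0000 0.0000
k=6: j=0 S=34.4745 intr=60.7455 cont=59.8028 V=60.7455[EX]; j=1 S=50.6081 intr=44.6119 cont=43.6691 V=44.6119[EX]; j=2 S=74.2922 intr=20.9278 cont=19.9851 V=20.9278[EX]; j=3 S=109.0600 intr=0.0000 cont=2.6910 V=2.6910[hold]; j=4 S=160.0988 intr=0.0000 cont=0.0000 V=0.0000[hold]; j=5 S=235.0231 intr=0.0000 cont=0.0000 V=0.0000[hold]; j=6 S=345.0111 intr=0.0000 cont=0.0000 V=0.0000[hold]  S*(6)=74.2922
k=5: j=0 S=41.7695 intr=53.4505 cont=52.5078 V=53.4505[EX]; j=1 S=61.3171 intr=33.9029 cont=32.9601 V=33.9029[EX]; j=2 S=90.0128 intr=5.2072 cont=12.0889 V=12.0889[hold]; j=3 S=132.1377 intr=0.0000 cont=1.3907 V=1.3907[hold]; j=4 S=193.9766 intr=0.0000 cont=0.0000 V=0.0000[hold]; j=5 S=284.7553 intr=0.0000 cont=0.0000 V=0.0000[hold]  S*(5)=61.3171
k=4: j=0 S=50.6081 intr=44.6119 cont=43.6691 V=44.6119[EX]; j=1 S=74.2922 intr=20.9278 cont=23.2423 V=23.2423[hold]; j=2 S=109.0600 intr=0.0000 cont=6.9055 V=6.9055[hold]; j=3 S=160.0988 intr=0.0000 cont=0.7187 V=0.7187[hold]; j=4 S=235.0231 intr=0.0000 cont=0.0000 V=0.0000[hold]  S*(4)=50.6081
k=3: j=0 S=61.3171 intr=33.9029 cont=34.0556 V=34.0556[hold]; j=1 S=90.0128 intr=5.2072 cont=15.2797 V=15.2797[hold]; j=2 S=132.1377 intr=0.0000 cont=3.9088 V=3.9088[hold]; j=3 S=193.9766 intr=0.0000 cont=0.3714 V=0.3714[hold]  S*(3)=-
k=2: j=0 S=74.2922 intr=20.9278 cont=24.8315 V=24.8315[hold]; j=1 S=109.0600 intr=0.0000 cont=9.7464 V=9.7464[hold]; j=2 S=160.0988 intr=0.0000 cont=2.1958 V=2.1958[hold]  S*(2)=-
k=1: j=0 S=90.0128 intr=5.2072 cont=17.4457 V=17.4457[hold]; j=1 S=132.1377 intr=0.0000 cont=6.0761 V=6.0761[hold]  S*(1)=-
k=0: j=0 S=109.0600 intr=0.0000 cont=11.8915 V=11.8915[hold]  S*(0)=-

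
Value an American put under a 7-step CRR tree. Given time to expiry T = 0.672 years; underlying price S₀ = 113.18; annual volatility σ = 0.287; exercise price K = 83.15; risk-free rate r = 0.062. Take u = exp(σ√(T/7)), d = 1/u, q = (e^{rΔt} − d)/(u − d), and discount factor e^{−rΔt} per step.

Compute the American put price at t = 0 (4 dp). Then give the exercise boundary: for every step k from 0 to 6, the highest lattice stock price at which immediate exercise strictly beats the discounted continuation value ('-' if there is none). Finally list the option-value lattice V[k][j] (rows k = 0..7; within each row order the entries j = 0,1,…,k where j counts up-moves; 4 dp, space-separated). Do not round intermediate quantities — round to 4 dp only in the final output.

price = 0.6450
boundary = - - - - - - 66.3828
tree:
0.6450
1.1821 0.1392
2.1334 0.2866 0.0000
3.7742 0.5900 0.0000 0.0000
6.4985 1.2145 0.0000 0.0000 0.0000
10.7612 2.5001 0.0000 0.0000 0.0000 0.0000
16.7672 5.1464 0.0000 0.0000 0.0000 0.0000 0.0000
22.4154 10.5938 0.0000 0.0000 0.0000 0.0000 0.0000 0.0000

Δt=0.09600, u=1.09300, d=0.91492, q=0.51131, disc=e^(-rΔt)=0.99407
k=7 terminal: V=max(K-S,0) → 22.4154 10.5938 0.0000 0.0000 0.0000 0.0000 0.0000 0.0000
k=6: j=0 S=66.3828 intr=16.7672 cont=16.2738 V=16.7672[EX]; j=1 S=79.3037 intr=3.8463 cont=5.1464 V=5.1464[hold]; j=2 S=94.7396 intr=0.0000 cont=0.0000 V=0.0000[hold]; j=3 S=113.1800 intr=0.0000 cont=0.0000 V=0.0000[hold]; j=4 S=135.2097 intr=0.0000 cont=0.0000 V=0.0000[hold]; j=5 S=161.5273 intr=0.0000 cont=0.0000 V=0.0000[hold]; j=6 S=192.9675 intr=0.0000 cont=0.0000 V=0.0000[hold]  S*(6)=66.3828
k=5: j=0 S=72.5562 intr=10.5938 cont=10.7612 V=10.7612[hold]; j=1 S=86.6787 intr=0.0000 cont=2.5001 V=2.5001[hold]; j=2 S=103.5501 intr=0.0000 cont=0.0000 V=0.0000[hold]; j=3 S=123.7054 intr=0.0000 cont=0.0000 V=0.0000[hold]; j=4 S=147.7838 intr=0.0000 cont=0.0000 V=0.0000[hold]; j=5 S=176.5489 intr=0.0000 cont=0.0000 V=0.0000[hold]  S*(5)=-
k=4: j=0 S=79.3037 intr=3.8463 cont=6.4985 V=6.4985[hold]; j=1 S=94.7396 intr=0.0000 cont=1.2145 V=1.2145[hold]; j=2 S=113.1800 intr=0.0000 cont=0.0000 V=0.0000[hold]; j=3 S=135.2097 intr=0.0000 cont=0.0000 V=0.0000[hold]; j=4 S=161.5273 intr=0.0000 cont=0.0000 V=0.0000[hold]  S*(4)=-
k=3: j=0 S=86.6787 intr=0.0000 cont=3.7742 V=3.7742[hold]; j=1 S=103.5501 intr=0.0000 cont=0.5900 V=0.5900[hold]; j=2 S=123.7054 intr=0.0000 cont=0.0000 V=0.0000[hold]; j=3 S=147.7838 intr=0.0000 cont=0.0000 V=0.0000[hold]  S*(3)=-
k=2: j=0 S=94.7396 intr=0.0000 cont=2.1334 V=2.1334[hold]; j=1 S=113.1800 intr=0.0000 cont=0.2866 V=0.2866[hold]; j=2 S=135.2097 intr=0.0000 cont=0.0000 V=0.0000[hold]  S*(2)=-
k=1: j=0 S=103.5501 intr=0.0000 cont=1.1821 V=1.1821[hold]; j=1 S=123.7054 intr=0.0000 cont=0.1392 V=0.1392[hold]  S*(1)=-
k=0: j=0 S=113.1800 intr=0.0000 cont=0.6450 V=0.6450[hold]  S*(0)=-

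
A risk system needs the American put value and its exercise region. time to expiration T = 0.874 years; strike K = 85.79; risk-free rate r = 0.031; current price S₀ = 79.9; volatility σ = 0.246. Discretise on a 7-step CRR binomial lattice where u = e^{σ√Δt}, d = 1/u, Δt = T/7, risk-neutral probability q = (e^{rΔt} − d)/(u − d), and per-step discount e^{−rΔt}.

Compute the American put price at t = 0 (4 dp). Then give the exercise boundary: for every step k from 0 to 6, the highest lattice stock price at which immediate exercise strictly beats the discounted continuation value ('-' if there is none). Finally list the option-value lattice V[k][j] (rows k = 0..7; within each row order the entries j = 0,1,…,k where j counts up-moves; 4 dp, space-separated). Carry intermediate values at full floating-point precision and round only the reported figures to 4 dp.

price = 9.6801
boundary = - - 67.1499 61.5594 67.1499 73.2480 67.1499
tree:
9.6801
13.6922 5.7519
18.6401 8.8615 2.6938
24.2306 13.1568 4.6445 0.7684
29.3556 18.6401 7.7876 1.5444 0.0000
34.0540 24.2306 12.5420 3.1043 0.0000 0.0000
38.3612 29.3556 18.6401 6.2397 0.0000 0.0000 0.0000
42.3098 34.0540 24.2306 12.5420 0.0000 0.0000 0.0000 0.0000

params: Δt=0.12486 u=1.09081 d=0.91675 q=0.50056 e^(-rΔt)=0.99614
t_7 payoffs: 42.3098 34.0540 24.2306 12.5420 0.0000 0.0000 0.0000 0.0000
t_6: node(6,0) S=47.4288 payoff=38.3612 vs cont=38.0298 → 38.3612 [stop]  node(6,1) S=56.4344 payoff=29.3556 vs cont=29.0242 → 29.3556 [stop]  node(6,2) S=67.1499 payoff=18.6401 vs cont=18.3087 → 18.6401 [stop]  node(6,3) S=79.9000 payoff=5.8900 vs cont=6.2397 → 6.2397 [wait]  node(6,4) S=95.0711 payoff=0.0000 vs cont=0.0000 → 0.0000 [wait]  node(6,5) S=113.1228 payoff=0.0000 vs cont=0.0000 → 0.0000 [wait]  node(6,6) S=134.6020 payoff=0.0000 vs cont=0.0000 → 0.0000 [wait]  ⇒ S*(6)=67.1499
t_5: node(5,0) S=51.7360 payoff=34.0540 vs cont=33.7226 → 34.0540 [stop]  node(5,1) S=61.5594 payoff=24.2306 vs cont=23.8992 → 24.2306 [stop]  node(5,2) S=73.2480 payoff=12.5420 vs cont=12.3849 → 12.5420 [stop]  node(5,3) S=87.1561 payoff=0.0000 vs cont=3.1043 → 3.1043 [wait]  node(5,4) S=103.7049 payoff=0.0000 vs cont=0.0000 → 0.0000 [wait]  node(5,5) S=123.3959 payoff=0.0000 vs cont=0.0000 → 0.0000 [wait]  ⇒ S*(5)=73.2480
t_4: node(4,0) S=56.4344 payoff=29.3556 vs cont=29.0242 → 29.3556 [stop]  node(4,1) S=67.1499 payoff=18.6401 vs cont=18.3087 → 18.6401 [stop]  node(4,2) S=79.9000 payoff=5.8900 vs cont=7.7876 → 7.7876 [wait]  node(4,3) S=95.0711 payoff=0.0000 vs cont=1.5444 → 1.5444 [wait]  node(4,4) S=113.1228 payoff=0.0000 vs cont=0.0000 → 0.0000 [wait]  ⇒ S*(4)=67.1499
t_3: node(3,0) S=61.5594 payoff=24.2306 vs cont=23.8992 → 24.2306 [stop]  node(3,1) S=73.2480 payoff=12.5420 vs cont=13.1568 → 13.1568 [wait]  node(3,2) S=87.1561 payoff=0.0000 vs cont=4.6445 → 4.6445 [wait]  node(3,3) S=103.7049 payoff=0.0000 vs cont=0.7684 → 0.7684 [wait]  ⇒ S*(3)=61.5594
t_2: node(2,0) S=67.1499 payoff=18.6401 vs cont=18.6153 → 18.6401 [stop]  node(2,1) S=79.9000 payoff=5.8900 vs cont=8.8615 → 8.8615 [wait]  node(2,2) S=95.0711 payoff=0.0000 vs cont=2.6938 → 2.6938 [wait]  ⇒ S*(2)=67.1499
t_1: node(1,0) S=73.2480 payoff=12.5420 vs cont=13.6922 → 13.6922 [wait]  node(1,1) S=87.1561 payoff=0.0000 vs cont=5.7519 → 5.7519 [wait]  ⇒ S*(1)=-
t_0: node(0,0) S=79.9000 payoff=5.8900 vs cont=9.6801 → 9.6801 [wait]  ⇒ S*(0)=-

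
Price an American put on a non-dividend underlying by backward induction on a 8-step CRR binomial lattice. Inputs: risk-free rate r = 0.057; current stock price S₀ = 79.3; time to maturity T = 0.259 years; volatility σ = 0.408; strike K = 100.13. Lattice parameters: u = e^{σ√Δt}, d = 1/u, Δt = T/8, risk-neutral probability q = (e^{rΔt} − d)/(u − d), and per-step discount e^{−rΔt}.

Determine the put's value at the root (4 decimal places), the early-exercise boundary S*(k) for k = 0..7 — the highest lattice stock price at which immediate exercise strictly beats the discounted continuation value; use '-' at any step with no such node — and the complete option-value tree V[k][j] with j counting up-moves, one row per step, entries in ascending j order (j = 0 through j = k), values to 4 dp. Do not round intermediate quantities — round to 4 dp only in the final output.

Δt=0.03238, u=1.07617, d=0.92922, q=0.49422, disc=e^(-rΔt)=0.99816
k=8 terminal: V=max(K-S,0) → 56.0527 49.0819 41.0087 31.6587 20.8300 8.2888 0.0000 0.0000 0.0000
k=7: j=0 S=47.4348 intr=52.6952 cont=52.5106 V=52.6952[EX]; j=1 S=54.9366 intr=45.1934 cont=45.0088 V=45.1934[EX]; j=2 S=63.6248 intr=36.5052 cont=36.3206 V=36.5052[EX]; j=3 S=73.6870 intr=26.4430 cont=26.2584 V=26.4430[EX]; j=4 S=85.3406 intr=14.7894 cont=14.6048 V=14.7894[EX]; j=5 S=98.8371 intr=1.2929 cont=4.1845 V=4.1845[hold]; j=6 S=114.4681 intr=0.0000 cont=0.0000 V=0.0000[hold]; j=7 S=132.5712 intr=0.0000 cont=0.0000 V=0.0000[hold]  S*(7)=85.3406
k=6: j=0 S=51.0481 intr=49.0819 cont=48.8973 V=49.0819[EX]; j=1 S=59.1213 intr=41.0087 cont=40.8241 V=41.0087[EX]; j=2 S=68.4713 intr=31.6587 cont=31.4741 V=31.6587[EX]; j=3 S=79.3000 intr=20.8300 cont=20.6454 V=20.8300[EX]; j=4 S=91.8412 intr=8.2888 cont=9.5306 V=9.5306[hold]; j=5 S=106.3659 intr=0.0000 cont=2.1125 V=2.1125[hold]; j=6 S=123.1876 intr=0.0000 cont=0.0000 V=0.0000[hold]  S*(6)=79.3000
k=5: j=0 S=54.9366 intr=45.1934 cont=45.0088 V=45.1934[EX]; j=1 S=63.6248 intr=36.5052 cont=36.3206 V=36.5052[EX]; j=2 S=73.6870 intr=26.4430 cont=26.2584 V=26.4430[EX]; j=3 S=85.3406 intr=14.7894 cont=15.2175 V=15.2175[hold]; j=4 S=98.8371 intr=1.2929 cont=5.8536 V=5.8536[hold]; j=5 S=114.4681 intr=0.0000 cont=1.0665 V=1.0665[hold]  S*(5)=73.6870
k=4: j=0 S=59.1213 intr=41.0087 cont=40.8241 V=41.0087[EX]; j=1 S=68.4713 intr=31.6587 cont=31.4741 V=31.6587[EX]; j=2 S=79.3000 intr=20.8300 cont=20.8565 V=20.8565[hold]; j=3 S=91.8412 intr=8.2888 cont=10.5701 V=10.5701[hold]; j=4 S=106.3659 intr=0.0000 cont=3.4813 V=3.4813[hold]  S*(4)=68.4713
k=3: j=0 S=63.6248 intr=36.5052 cont=36.3206 V=36.5052[EX]; j=1 S=73.6870 intr=26.4430 cont=26.2715 V=26.4430[EX]; j=2 S=85.3406 intr=14.7894 cont=15.7437 V=15.7437[hold]; j=3 S=98.8371 intr=1.2929 cont=7.0536 V=7.0536[hold]  S*(3)=73.6870
k=2: j=0 S=68.4713 intr=31.6587 cont=31.4741 V=31.6587[EX]; j=1 S=79.3000 intr=20.8300 cont=21.1161 V=21.1161[hold]; j=2 S=91.8412 intr=8.2888 cont=11.4277 V=11.4277[hold]  S*(2)=68.4713
k=1: j=0 S=73.6870 intr=26.4430 cont=26.3995 V=26.4430[EX]; j=1 S=85.3406 intr=14.7894 cont=16.2978 V=16.2978[hold]  S*(1)=73.6870
k=0: j=0 S=79.3000 intr=20.8300 cont=21.3895 V=21.3895[hold]  S*(0)=-

price = 21.3895
boundary = - 73.6870 68.4713 73.6870 68.4713 73.6870 79.3000 85.3406
tree:
21.3895
26.4430 16.2978
31.6587 21.1161 11.4277
36.5052 26.4430 15.7437 7.0536
41.0087 31.6587 20.8565 10.5701 3.4813
45.1934 36.5052 26.4430 15.2175 5.8536 1.0665
49.0819 41.0087 31.6587 20.8300 9.5306 2.1125 0.0000
52.6952 45.1934 36.5052 26.4430 14.7894 4.1845 0.0000 0.0000
56.0527 49.0819 41.0087 31.6587 20.8300 8.2888 0.0000 0.0000 0.0000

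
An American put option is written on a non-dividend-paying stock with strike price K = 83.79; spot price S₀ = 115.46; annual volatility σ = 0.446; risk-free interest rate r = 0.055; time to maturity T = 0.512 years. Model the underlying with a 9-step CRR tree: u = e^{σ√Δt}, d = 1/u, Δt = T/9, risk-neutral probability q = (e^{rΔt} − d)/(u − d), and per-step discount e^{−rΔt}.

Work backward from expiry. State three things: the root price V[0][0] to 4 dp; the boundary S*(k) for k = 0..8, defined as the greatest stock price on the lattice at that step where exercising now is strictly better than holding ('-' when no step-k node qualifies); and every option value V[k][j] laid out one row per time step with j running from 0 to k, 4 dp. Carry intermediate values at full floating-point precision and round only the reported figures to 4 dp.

price = 1.9573
boundary = - - - - - - 60.9870 67.8323 75.4459
tree:
1.9573
3.1572 0.7117
4.9911 1.2543 0.1473
7.6997 2.1829 0.2887 0.0000
11.5243 3.7385 0.5657 0.0000 0.0000
16.6061 6.2694 1.1086 0.0000 0.0000 0.0000
22.8030 10.2146 2.1726 0.0000 0.0000 0.0000 0.0000
28.9575 15.9577 4.2577 0.0000 0.0000 0.0000 0.0000 0.0000
34.4909 22.8030 8.3441 0.0000 0.0000 0.0000 0.0000 0.0000 0.0000
39.4659 28.9575 15.9577 0.0000 0.0000 0.0000 0.0000 0.0000 0.0000 0.0000

Δt=0.05689  u=1.11224  d=0.89909  q=0.48813  discount=0.99688
step 9 (expiry): payoffs max(K−S,0) = 39.4659 28.9575 15.9577 0.0000 0.0000 0.0000 0.0000 0.0000 0.0000 0.0000
step 8: (k=8,j=0): S=49.2991, (K−S)⁺=34.4909, hold=34.2291 ⇒ V=34.4909 exercise | (k=8,j=1): S=60.9870, (K−S)⁺=22.8030, hold=22.5412 ⇒ V=22.8030 exercise | (k=8,j=2): S=75.4459, (K−S)⁺=8.3441, hold=8.1427 ⇒ V=8.3441 exercise | (k=8,j=3): S=93.3326, (K−S)⁺=0.0000, hold=0.0000 ⇒ V=0.0000 continue | (k=8,j=4): S=115.4600, (K−S)⁺=0.0000, hold=0.0000 ⇒ V=0.0000 continue | (k=8,j=5): S=142.8333, (K−S)⁺=0.0000, hold=0.0000 ⇒ V=0.0000 continue | (k=8,j=6): S=176.6964, (K−S)⁺=0.0000, hold=0.0000 ⇒ V=0.0000 continue | (k=8,j=7): S=218.5877, (K−S)⁺=0.0000, hold=0.0000 ⇒ V=0.0000 continue | (k=8,j=8): S=270.4107, (K−S)⁺=0.0000, hold=0.0000 ⇒ V=0.0000 continue  boundary S*=75.4459
step 7: (k=7,j=0): S=54.8325, (K−S)⁺=28.9575, hold=28.6957 ⇒ V=28.9575 exercise | (k=7,j=1): S=67.8323, (K−S)⁺=15.9577, hold=15.6960 ⇒ V=15.9577 exercise | (k=7,j=2): S=83.9140, (K−S)⁺=0.0000, hold=4.2577 ⇒ V=4.2577 continue | (k=7,j=3): S=103.8084, (K−S)⁺=0.0000, hold=0.0000 ⇒ V=0.0000 continue | (k=7,j=4): S=128.4194, (K−S)⁺=0.0000, hold=0.0000 ⇒ V=0.0000 continue | (k=7,j=5): S=158.8652, (K−S)⁺=0.0000, hold=0.0000 ⇒ V=0.0000 continue | (k=7,j=6): S=196.5290, (K−S)⁺=0.0000, hold=0.0000 ⇒ V=0.0000 continue | (k=7,j=7): S=243.1223, (K−S)⁺=0.0000, hold=0.0000 ⇒ V=0.0000 continue  boundary S*=67.8323
step 6: (k=6,j=0): S=60.9870, (K−S)⁺=22.8030, hold=22.5412 ⇒ V=22.8030 exercise | (k=6,j=1): S=75.4459, (K−S)⁺=8.3441, hold=10.2146 ⇒ V=10.2146 continue | (k=6,j=2): S=93.3326, (K−S)⁺=0.0000, hold=2.1726 ⇒ V=2.1726 continue | (k=6,j=3): S=115.4600, (K−S)⁺=0.0000, hold=0.0000 ⇒ V=0.0000 continue | (k=6,j=4): S=142.8333, (K−S)⁺=0.0000, hold=0.0000 ⇒ V=0.0000 continue | (k=6,j=5): S=176.6964, (K−S)⁺=0.0000, hold=0.0000 ⇒ V=0.0000 continue | (k=6,j=6): S=218.5877, (K−S)⁺=0.0000, hold=0.0000 ⇒ V=0.0000 continue  boundary S*=60.9870
step 5: (k=5,j=0): S=67.8323, (K−S)⁺=15.9577, hold=16.6061 ⇒ V=16.6061 continue | (k=5,j=1): S=83.9140, (K−S)⁺=0.0000, hold=6.2694 ⇒ V=6.2694 continue | (k=5,j=2): S=103.8084, (K−S)⁺=0.0000, hold=1.1086 ⇒ V=1.1086 continue | (k=5,j=3): S=128.4194, (K−S)⁺=0.0000, hold=0.0000 ⇒ V=0.0000 continue | (k=5,j=4): S=158.8652, (K−S)⁺=0.0000, hold=0.0000 ⇒ V=0.0000 continue | (k=5,j=5): S=196.5290, (K−S)⁺=0.0000, hold=0.0000 ⇒ V=0.0000 continue  boundary S*=-
step 4: (k=4,j=0): S=75.4459, (K−S)⁺=8.3441, hold=11.5243 ⇒ V=11.5243 continue | (k=4,j=1): S=93.3326, (K−S)⁺=0.0000, hold=3.7385 ⇒ V=3.7385 continue | (k=4,j=2): S=115.4600, (K−S)⁺=0.0000, hold=0.5657 ⇒ V=0.5657 continue | (k=4,j=3): S=142.8333, (K−S)⁺=0.0000, hold=0.0000 ⇒ V=0.0000 continue | (k=4,j=4): S=176.6964, (K−S)⁺=0.0000, hold=0.0000 ⇒ V=0.0000 continue  boundary S*=-
step 3: (k=3,j=0): S=83.9140, (K−S)⁺=0.0000, hold=7.6997 ⇒ V=7.6997 continue | (k=3,j=1): S=103.8084, (K−S)⁺=0.0000, hold=2.1829 ⇒ V=2.1829 continue | (k=3,j=2): S=128.4194, (K−S)⁺=0.0000, hold=0.2887 ⇒ V=0.2887 continue | (k=3,j=3): S=158.8652, (K−S)⁺=0.0000, hold=0.0000 ⇒ V=0.0000 continue  boundary S*=-
step 2: (k=2,j=0): S=93.3326, (K−S)⁺=0.0000, hold=4.9911 ⇒ V=4.9911 continue | (k=2,j=1): S=115.4600, (K−S)⁺=0.0000, hold=1.2543 ⇒ V=1.2543 continue | (k=2,j=2): S=142.8333, (K−S)⁺=0.0000, hold=0.1473 ⇒ V=0.1473 continue  boundary S*=-
step 1: (k=1,j=0): S=103.8084, (K−S)⁺=0.0000, hold=3.1572 ⇒ V=3.1572 continue | (k=1,j=1): S=128.4194, (K−S)⁺=0.0000, hold=0.7117 ⇒ V=0.7117 continue  boundary S*=-
step 0: (k=0,j=0): S=115.4600, (K−S)⁺=0.0000, hold=1.9573 ⇒ V=1.9573 continue  boundary S*=-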